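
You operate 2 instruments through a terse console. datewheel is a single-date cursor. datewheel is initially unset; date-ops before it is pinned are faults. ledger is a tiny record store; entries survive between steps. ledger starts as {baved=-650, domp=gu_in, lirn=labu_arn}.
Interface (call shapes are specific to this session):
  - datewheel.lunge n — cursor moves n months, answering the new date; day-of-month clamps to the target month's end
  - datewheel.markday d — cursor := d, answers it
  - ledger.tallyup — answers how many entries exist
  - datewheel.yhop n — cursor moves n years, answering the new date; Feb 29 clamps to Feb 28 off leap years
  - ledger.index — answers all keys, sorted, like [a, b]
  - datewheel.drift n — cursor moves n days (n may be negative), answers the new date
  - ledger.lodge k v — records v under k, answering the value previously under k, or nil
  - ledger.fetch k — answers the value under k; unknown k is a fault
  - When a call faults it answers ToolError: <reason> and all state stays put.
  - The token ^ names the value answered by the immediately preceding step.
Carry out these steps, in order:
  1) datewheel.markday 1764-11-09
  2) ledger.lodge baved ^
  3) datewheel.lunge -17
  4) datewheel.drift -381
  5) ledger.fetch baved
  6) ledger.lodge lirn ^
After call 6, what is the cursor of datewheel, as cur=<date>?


I try markday passing d→1764-11-09, and see 1764-11-09.
Using lodge passing k→baved, v→^, which returns -650.
Next I call lunge passing n→-17, → 1763-06-09.
I try drift passing n→-381, yielding 1762-05-24.
I invoke fetch passing k→baved, giving 1764-11-09.
Then lodge passing k→lirn, v→^, which returns labu_arn.

Answer: cur=1762-05-24


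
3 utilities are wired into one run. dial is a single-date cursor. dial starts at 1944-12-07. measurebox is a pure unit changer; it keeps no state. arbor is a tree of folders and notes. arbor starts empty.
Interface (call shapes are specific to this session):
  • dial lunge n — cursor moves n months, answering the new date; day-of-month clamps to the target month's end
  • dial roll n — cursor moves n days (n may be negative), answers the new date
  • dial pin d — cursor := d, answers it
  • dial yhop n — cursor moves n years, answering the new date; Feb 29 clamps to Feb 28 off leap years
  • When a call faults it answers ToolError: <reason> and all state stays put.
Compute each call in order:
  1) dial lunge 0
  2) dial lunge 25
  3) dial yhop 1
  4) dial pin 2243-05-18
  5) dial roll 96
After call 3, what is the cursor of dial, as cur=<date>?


>> dial lunge(n='0')
<< 1944-12-07
>> dial lunge(n='25')
<< 1947-01-07
>> dial yhop(n='1')
<< 1948-01-07
>> dial pin(d='2243-05-18')
<< 2243-05-18
>> dial roll(n='96')
<< 2243-08-22

Answer: cur=1948-01-07


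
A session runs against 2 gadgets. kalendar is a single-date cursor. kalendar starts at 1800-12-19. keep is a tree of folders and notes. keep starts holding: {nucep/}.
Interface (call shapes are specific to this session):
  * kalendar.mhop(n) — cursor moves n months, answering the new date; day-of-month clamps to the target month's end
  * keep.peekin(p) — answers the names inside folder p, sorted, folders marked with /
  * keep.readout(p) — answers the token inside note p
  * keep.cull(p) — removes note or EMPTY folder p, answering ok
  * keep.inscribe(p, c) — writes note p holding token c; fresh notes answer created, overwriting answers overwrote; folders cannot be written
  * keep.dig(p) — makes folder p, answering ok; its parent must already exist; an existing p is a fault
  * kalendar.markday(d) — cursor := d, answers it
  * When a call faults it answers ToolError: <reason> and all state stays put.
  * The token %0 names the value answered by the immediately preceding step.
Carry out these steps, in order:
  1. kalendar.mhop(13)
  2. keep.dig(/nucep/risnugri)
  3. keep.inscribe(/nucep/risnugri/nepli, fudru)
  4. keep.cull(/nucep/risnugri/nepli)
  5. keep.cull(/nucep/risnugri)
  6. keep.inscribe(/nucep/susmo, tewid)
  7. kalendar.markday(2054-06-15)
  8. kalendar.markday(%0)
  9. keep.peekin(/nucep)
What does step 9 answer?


Step: mhop[n→13]
Result: 1802-01-19
Step: dig[p→/nucep/risnugri]
Result: ok
Step: inscribe[p→/nucep/risnugri/nepli; c→fudru]
Result: created
Step: cull[p→/nucep/risnugri/nepli]
Result: ok
Step: cull[p→/nucep/risnugri]
Result: ok
Step: inscribe[p→/nucep/susmo; c→tewid]
Result: created
Step: markday[d→2054-06-15]
Result: 2054-06-15
Step: markday[d→%0]
Result: 2054-06-15
Step: peekin[p→/nucep]
Result: [susmo]

Answer: [susmo]


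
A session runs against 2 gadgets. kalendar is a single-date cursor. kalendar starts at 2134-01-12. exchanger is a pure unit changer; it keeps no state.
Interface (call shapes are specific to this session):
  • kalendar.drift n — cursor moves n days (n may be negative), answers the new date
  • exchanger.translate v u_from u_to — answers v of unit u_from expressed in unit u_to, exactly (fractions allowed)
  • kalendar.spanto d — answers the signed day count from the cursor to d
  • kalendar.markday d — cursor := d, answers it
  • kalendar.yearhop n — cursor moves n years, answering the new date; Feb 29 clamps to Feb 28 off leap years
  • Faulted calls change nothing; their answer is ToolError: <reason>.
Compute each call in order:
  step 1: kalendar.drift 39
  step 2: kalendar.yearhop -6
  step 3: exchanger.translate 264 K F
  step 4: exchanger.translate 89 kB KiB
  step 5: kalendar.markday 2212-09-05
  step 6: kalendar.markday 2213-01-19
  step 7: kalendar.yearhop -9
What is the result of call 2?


Using kalendar.drift(39), and get 2134-02-20.
I use kalendar.yearhop(-6): 2128-02-20.
I use exchanger.translate(264, K, F), and observe 1553/100.
Calling exchanger.translate(89, kB, KiB), and see 11125/128.
Then kalendar.markday(2212-09-05), which returns 2212-09-05.
I try kalendar.markday(2213-01-19): 2213-01-19.
Using kalendar.yearhop(-9), and see 2204-01-19.

Answer: 2128-02-20


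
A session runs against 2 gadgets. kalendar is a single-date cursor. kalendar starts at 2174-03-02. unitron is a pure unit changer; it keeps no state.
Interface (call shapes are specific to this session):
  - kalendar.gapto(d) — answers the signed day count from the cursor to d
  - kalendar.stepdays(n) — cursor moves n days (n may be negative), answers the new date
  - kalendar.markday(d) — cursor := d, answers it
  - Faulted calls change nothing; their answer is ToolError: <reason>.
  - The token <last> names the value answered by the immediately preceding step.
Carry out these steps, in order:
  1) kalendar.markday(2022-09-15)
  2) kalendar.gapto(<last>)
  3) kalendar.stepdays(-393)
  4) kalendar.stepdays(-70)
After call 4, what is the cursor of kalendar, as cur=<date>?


! 1. kalendar.markday(d→2022-09-15) == 2022-09-15
! 2. kalendar.gapto(d→<last>) == 0
! 3. kalendar.stepdays(n→-393) == 2021-08-18
! 4. kalendar.stepdays(n→-70) == 2021-06-09

Answer: cur=2021-06-09


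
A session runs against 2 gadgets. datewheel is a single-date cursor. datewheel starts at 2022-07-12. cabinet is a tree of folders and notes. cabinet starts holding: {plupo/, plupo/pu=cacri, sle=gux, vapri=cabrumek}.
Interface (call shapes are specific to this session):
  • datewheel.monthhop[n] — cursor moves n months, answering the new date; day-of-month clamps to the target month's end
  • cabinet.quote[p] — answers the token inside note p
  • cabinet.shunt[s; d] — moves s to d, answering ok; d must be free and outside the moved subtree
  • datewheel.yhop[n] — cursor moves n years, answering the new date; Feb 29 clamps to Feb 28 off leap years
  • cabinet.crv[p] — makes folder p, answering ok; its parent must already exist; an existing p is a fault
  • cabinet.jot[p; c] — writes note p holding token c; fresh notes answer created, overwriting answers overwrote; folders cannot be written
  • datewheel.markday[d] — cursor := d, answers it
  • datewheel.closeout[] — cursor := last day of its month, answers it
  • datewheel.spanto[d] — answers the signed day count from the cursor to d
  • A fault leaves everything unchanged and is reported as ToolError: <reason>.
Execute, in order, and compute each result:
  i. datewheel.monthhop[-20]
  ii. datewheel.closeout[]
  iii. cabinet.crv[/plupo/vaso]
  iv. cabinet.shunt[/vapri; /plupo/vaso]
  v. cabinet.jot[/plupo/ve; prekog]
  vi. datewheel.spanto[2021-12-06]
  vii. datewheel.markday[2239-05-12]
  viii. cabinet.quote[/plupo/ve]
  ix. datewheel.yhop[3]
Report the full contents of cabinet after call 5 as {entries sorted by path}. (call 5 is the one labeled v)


Answer: {plupo/, plupo/pu=cacri, plupo/vaso/, plupo/ve=prekog, sle=gux, vapri=cabrumek}

Derivation:
;; 1. monthhop(-20) => 2020-11-12
;; 2. closeout() => 2020-11-30
;; 3. crv(/plupo/vaso) => ok
;; 4. shunt(/vapri, /plupo/vaso) => ToolError: exists
;; 5. jot(/plupo/ve, prekog) => created
;; 6. spanto(2021-12-06) => 371
;; 7. markday(2239-05-12) => 2239-05-12
;; 8. quote(/plupo/ve) => prekog
;; 9. yhop(3) => 2242-05-12


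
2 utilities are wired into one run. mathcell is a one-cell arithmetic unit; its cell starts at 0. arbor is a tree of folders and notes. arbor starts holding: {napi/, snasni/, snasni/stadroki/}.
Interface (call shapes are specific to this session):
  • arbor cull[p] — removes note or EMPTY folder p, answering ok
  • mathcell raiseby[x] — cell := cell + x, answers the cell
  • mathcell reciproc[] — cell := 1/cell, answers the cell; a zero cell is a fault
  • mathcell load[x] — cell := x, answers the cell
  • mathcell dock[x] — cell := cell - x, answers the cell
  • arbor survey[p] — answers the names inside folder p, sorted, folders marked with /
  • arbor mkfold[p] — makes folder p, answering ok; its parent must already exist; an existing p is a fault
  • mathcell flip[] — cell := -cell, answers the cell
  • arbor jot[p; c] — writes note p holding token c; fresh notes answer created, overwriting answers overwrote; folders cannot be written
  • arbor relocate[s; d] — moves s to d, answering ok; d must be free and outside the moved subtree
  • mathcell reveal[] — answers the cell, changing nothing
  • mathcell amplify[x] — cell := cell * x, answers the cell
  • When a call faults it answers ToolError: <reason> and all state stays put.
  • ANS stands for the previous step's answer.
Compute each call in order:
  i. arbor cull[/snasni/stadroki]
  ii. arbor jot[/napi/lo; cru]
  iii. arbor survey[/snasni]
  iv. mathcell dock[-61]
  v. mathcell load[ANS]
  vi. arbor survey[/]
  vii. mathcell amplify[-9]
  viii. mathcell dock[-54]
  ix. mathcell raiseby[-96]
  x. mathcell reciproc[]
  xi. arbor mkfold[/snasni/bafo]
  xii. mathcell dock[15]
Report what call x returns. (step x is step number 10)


! 1. arbor cull(p='/snasni/stadroki') -> ok
! 2. arbor jot(p='/napi/lo', c='cru') -> created
! 3. arbor survey(p='/snasni') -> []
! 4. mathcell dock(x='-61') -> 61
! 5. mathcell load(x='ANS') -> 61
! 6. arbor survey(p='/') -> [napi/, snasni/]
! 7. mathcell amplify(x='-9') -> -549
! 8. mathcell dock(x='-54') -> -495
! 9. mathcell raiseby(x='-96') -> -591
! 10. mathcell reciproc() -> -1/591
! 11. arbor mkfold(p='/snasni/bafo') -> ok
! 12. mathcell dock(x='15') -> -8866/591

Answer: -1/591


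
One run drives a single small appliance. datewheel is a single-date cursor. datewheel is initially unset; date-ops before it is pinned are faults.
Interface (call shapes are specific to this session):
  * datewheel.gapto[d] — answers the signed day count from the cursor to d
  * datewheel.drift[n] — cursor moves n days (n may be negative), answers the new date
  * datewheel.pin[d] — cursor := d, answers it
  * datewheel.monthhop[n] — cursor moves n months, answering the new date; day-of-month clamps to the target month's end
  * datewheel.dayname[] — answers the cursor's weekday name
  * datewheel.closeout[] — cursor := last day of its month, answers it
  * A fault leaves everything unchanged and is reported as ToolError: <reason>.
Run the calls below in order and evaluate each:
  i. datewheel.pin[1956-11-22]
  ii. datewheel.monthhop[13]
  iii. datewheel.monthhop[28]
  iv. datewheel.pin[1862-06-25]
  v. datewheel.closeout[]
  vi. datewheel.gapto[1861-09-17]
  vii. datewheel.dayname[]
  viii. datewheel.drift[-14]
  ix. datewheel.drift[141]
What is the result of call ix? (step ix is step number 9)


I invoke datewheel.pin passing d='1956-11-22', which returns 1956-11-22.
Using datewheel.monthhop passing n='13', and see 1957-12-22.
Calling datewheel.monthhop passing n='28', and get 1960-04-22.
I call datewheel.pin passing d='1862-06-25', which returns 1862-06-25.
Now I run datewheel.closeout: 1862-06-30.
Invoking datewheel.gapto passing d='1861-09-17', — result: -286.
I use datewheel.dayname(), and get Monday.
I run datewheel.drift passing n='-14', → 1862-06-16.
I use datewheel.drift passing n='141': 1862-11-04.

Answer: 1862-11-04


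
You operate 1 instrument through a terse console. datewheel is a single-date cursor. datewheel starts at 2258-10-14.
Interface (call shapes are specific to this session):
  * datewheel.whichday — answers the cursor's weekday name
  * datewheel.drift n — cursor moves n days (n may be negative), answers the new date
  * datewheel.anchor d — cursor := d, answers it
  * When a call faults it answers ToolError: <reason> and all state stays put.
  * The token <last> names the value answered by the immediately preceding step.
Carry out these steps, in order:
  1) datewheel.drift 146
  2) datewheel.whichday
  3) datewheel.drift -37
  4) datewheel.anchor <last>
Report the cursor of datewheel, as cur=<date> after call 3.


~$ drift n=146
:: 2259-03-09
~$ whichday
:: Wednesday
~$ drift n=-37
:: 2259-01-31
~$ anchor d=<last>
:: 2259-01-31

Answer: cur=2259-01-31


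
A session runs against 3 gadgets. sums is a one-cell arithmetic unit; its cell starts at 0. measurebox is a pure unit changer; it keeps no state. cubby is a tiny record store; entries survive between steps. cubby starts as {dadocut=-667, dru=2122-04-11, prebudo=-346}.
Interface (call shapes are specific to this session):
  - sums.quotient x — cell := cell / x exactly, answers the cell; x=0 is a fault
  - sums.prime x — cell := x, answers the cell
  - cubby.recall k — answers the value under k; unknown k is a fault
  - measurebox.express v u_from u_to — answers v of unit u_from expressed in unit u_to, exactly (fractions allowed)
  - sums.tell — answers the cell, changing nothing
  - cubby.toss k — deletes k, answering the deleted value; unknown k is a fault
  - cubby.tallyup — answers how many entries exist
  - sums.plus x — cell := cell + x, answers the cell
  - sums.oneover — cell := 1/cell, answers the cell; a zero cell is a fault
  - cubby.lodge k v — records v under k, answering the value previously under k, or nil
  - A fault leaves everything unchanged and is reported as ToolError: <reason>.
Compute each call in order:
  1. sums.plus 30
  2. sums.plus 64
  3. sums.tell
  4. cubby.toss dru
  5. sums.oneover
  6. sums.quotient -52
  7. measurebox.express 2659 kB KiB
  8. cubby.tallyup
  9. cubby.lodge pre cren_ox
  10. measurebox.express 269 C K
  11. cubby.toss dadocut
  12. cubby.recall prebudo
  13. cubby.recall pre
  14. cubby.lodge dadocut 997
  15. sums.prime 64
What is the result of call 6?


Do: plus[30]
See: 30
Do: plus[64]
See: 94
Do: tell[]
See: 94
Do: toss[dru]
See: 2122-04-11
Do: oneover[]
See: 1/94
Do: quotient[-52]
See: -1/4888
Do: express[2659; kB; KiB]
See: 332375/128
Do: tallyup[]
See: 2
Do: lodge[pre; cren_ox]
See: nil
Do: express[269; C; K]
See: 10843/20
Do: toss[dadocut]
See: -667
Do: recall[prebudo]
See: -346
Do: recall[pre]
See: cren_ox
Do: lodge[dadocut; 997]
See: nil
Do: prime[64]
See: 64

Answer: -1/4888


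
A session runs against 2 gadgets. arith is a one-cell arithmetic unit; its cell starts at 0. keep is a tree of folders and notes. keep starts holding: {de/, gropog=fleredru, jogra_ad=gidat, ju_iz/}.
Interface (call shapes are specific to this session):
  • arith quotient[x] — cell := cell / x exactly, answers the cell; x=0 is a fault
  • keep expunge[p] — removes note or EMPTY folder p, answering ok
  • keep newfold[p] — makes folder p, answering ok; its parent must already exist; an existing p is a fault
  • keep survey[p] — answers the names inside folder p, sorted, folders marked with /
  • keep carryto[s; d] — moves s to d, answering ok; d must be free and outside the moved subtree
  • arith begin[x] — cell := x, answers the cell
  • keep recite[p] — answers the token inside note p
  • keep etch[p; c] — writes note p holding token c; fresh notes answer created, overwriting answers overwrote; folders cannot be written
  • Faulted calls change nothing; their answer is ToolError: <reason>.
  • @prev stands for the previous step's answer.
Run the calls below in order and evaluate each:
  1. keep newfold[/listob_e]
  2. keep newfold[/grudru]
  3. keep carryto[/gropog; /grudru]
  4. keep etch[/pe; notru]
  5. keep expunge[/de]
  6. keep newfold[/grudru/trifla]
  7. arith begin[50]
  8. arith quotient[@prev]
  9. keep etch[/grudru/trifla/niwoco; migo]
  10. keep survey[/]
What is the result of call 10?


Answer: [gropog, grudru/, jogra_ad, ju_iz/, listob_e/, pe]

Derivation:
Do: keep newfold[/listob_e]
See: ok
Do: keep newfold[/grudru]
See: ok
Do: keep carryto[/gropog; /grudru]
See: ToolError: exists
Do: keep etch[/pe; notru]
See: created
Do: keep expunge[/de]
See: ok
Do: keep newfold[/grudru/trifla]
See: ok
Do: arith begin[50]
See: 50
Do: arith quotient[@prev]
See: 1
Do: keep etch[/grudru/trifla/niwoco; migo]
See: created
Do: keep survey[/]
See: [gropog, grudru/, jogra_ad, ju_iz/, listob_e/, pe]


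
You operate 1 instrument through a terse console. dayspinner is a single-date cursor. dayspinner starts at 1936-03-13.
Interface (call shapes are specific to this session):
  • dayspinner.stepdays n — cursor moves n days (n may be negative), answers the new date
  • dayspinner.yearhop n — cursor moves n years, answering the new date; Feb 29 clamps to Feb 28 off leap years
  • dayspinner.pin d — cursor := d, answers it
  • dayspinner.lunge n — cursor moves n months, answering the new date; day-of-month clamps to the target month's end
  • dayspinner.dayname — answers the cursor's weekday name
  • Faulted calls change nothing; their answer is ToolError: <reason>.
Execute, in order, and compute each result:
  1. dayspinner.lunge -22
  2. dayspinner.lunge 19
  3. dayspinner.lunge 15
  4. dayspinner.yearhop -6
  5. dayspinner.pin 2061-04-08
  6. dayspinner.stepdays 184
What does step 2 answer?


Answer: 1935-12-13

Derivation:
I invoke dayspinner.lunge passing n=-22, — result: 1934-05-13.
Then dayspinner.lunge passing n=19, which returns 1935-12-13.
Now I run dayspinner.lunge passing n=15: 1937-03-13.
I use dayspinner.yearhop passing n=-6, which returns 1931-03-13.
I try dayspinner.pin passing d=2061-04-08, — result: 2061-04-08.
I use dayspinner.stepdays passing n=184, giving 2061-10-09.


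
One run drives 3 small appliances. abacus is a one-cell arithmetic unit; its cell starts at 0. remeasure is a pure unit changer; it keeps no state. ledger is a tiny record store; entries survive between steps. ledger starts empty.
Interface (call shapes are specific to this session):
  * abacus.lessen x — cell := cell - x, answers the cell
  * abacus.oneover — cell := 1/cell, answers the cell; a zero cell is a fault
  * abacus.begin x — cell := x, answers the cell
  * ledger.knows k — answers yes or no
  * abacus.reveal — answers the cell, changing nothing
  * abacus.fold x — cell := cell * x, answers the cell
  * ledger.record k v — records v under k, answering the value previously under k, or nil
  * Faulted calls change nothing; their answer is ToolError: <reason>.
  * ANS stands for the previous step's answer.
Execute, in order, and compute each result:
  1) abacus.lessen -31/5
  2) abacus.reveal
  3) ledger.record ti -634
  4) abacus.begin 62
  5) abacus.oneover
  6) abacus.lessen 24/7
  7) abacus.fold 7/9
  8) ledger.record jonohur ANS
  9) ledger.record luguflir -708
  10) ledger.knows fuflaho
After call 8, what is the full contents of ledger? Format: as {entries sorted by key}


Answer: {jonohur=-1481/558, ti=-634}

Derivation:
# abacus.lessen(x='-31/5') : 31/5
# abacus.reveal() : 31/5
# ledger.record(k='ti', v='-634') : nil
# abacus.begin(x='62') : 62
# abacus.oneover() : 1/62
# abacus.lessen(x='24/7') : -1481/434
# abacus.fold(x='7/9') : -1481/558
# ledger.record(k='jonohur', v='ANS') : nil
# ledger.record(k='luguflir', v='-708') : nil
# ledger.knows(k='fuflaho') : no


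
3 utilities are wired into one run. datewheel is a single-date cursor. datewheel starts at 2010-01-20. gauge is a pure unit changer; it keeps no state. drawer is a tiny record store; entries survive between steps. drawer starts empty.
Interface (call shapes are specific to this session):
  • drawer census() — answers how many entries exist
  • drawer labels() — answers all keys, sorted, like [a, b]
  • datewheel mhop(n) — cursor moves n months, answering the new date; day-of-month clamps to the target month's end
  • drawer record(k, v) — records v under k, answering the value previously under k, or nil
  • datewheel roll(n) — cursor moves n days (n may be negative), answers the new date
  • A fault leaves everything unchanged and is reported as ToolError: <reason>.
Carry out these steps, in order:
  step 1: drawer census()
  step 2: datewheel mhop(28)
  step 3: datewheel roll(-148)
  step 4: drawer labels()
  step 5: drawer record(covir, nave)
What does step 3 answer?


Answer: 2011-12-24

Derivation:
>> drawer census()
<< 0
>> datewheel mhop(n=28)
<< 2012-05-20
>> datewheel roll(n=-148)
<< 2011-12-24
>> drawer labels()
<< []
>> drawer record(k=covir, v=nave)
<< nil


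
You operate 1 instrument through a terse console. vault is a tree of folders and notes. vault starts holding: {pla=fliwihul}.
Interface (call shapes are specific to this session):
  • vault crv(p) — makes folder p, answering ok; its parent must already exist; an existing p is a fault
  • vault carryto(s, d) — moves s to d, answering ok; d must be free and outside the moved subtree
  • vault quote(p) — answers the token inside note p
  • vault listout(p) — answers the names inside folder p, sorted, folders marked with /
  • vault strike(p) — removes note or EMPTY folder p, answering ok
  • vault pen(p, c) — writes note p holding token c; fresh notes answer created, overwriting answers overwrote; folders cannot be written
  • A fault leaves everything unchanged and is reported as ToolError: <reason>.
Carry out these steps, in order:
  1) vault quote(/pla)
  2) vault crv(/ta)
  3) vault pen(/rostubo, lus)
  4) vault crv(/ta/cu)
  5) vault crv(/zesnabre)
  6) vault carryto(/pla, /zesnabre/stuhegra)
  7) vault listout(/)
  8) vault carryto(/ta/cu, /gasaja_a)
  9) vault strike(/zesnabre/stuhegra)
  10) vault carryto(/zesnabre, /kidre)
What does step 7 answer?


Answer: [rostubo, ta/, zesnabre/]

Derivation:
Using vault quote passing p=/pla, → fliwihul.
I try vault crv passing p=/ta, giving ok.
Calling vault pen passing p=/rostubo, c=lus: created.
Next I call vault crv passing p=/ta/cu, giving ok.
I try vault crv passing p=/zesnabre, — result: ok.
Invoking vault carryto passing s=/pla, d=/zesnabre/stuhegra, giving ok.
Using vault listout passing p=/, which returns [rostubo, ta/, zesnabre/].
Now I run vault carryto passing s=/ta/cu, d=/gasaja_a, — result: ok.
Invoking vault strike passing p=/zesnabre/stuhegra, yielding ok.
Next I call vault carryto passing s=/zesnabre, d=/kidre, and get ok.


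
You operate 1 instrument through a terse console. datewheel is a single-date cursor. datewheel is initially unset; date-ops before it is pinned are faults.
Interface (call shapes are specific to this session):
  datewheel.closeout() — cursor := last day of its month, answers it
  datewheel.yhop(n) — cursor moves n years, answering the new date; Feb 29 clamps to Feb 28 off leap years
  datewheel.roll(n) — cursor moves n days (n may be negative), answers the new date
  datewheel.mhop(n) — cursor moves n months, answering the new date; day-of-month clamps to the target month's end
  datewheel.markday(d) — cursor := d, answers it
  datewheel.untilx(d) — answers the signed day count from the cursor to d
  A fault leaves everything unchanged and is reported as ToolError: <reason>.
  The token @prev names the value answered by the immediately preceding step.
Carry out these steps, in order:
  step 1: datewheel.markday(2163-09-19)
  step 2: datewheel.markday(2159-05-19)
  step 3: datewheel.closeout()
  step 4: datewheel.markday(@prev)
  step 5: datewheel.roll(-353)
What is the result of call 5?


Answer: 2158-06-12

Derivation:
==> datewheel.markday(d: 2163-09-19)
<== 2163-09-19
==> datewheel.markday(d: 2159-05-19)
<== 2159-05-19
==> datewheel.closeout()
<== 2159-05-31
==> datewheel.markday(d: @prev)
<== 2159-05-31
==> datewheel.roll(n: -353)
<== 2158-06-12


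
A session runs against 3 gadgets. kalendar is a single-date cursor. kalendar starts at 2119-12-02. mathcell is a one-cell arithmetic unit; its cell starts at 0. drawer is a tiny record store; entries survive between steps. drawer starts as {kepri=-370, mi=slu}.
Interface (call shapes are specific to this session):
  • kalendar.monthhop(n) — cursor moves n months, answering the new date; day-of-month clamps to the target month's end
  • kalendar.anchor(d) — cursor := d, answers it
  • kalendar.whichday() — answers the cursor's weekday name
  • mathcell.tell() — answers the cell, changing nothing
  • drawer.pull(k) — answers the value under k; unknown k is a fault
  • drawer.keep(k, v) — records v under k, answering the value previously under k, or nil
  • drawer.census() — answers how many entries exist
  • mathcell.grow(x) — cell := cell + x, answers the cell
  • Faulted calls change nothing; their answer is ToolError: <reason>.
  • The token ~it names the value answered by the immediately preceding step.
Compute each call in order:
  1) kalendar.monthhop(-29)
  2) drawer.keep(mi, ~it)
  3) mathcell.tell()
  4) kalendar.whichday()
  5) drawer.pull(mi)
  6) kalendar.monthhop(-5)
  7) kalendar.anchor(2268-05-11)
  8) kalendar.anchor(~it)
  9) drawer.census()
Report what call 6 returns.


Answer: 2117-02-02

Derivation:
CALL monthhop[n=-29]
RET  2117-07-02
CALL keep[k=mi; v=~it]
RET  slu
CALL tell[]
RET  0
CALL whichday[]
RET  Friday
CALL pull[k=mi]
RET  2117-07-02
CALL monthhop[n=-5]
RET  2117-02-02
CALL anchor[d=2268-05-11]
RET  2268-05-11
CALL anchor[d=~it]
RET  2268-05-11
CALL census[]
RET  2


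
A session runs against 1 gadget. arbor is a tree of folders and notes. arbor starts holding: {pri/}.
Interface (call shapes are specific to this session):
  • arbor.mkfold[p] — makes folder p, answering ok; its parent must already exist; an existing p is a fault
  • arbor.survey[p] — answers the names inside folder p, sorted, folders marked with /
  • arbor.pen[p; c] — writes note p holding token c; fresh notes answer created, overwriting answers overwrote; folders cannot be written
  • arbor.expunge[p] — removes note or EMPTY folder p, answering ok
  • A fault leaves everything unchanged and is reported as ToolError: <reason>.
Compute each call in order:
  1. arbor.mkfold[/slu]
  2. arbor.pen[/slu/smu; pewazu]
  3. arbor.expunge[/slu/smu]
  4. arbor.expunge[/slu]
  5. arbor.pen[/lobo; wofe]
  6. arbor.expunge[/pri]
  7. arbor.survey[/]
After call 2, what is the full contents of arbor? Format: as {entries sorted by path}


·→ arbor.mkfold(p→/slu)
·← ok
·→ arbor.pen(p→/slu/smu, c→pewazu)
·← created
·→ arbor.expunge(p→/slu/smu)
·← ok
·→ arbor.expunge(p→/slu)
·← ok
·→ arbor.pen(p→/lobo, c→wofe)
·← created
·→ arbor.expunge(p→/pri)
·← ok
·→ arbor.survey(p→/)
·← [lobo]

Answer: {pri/, slu/, slu/smu=pewazu}


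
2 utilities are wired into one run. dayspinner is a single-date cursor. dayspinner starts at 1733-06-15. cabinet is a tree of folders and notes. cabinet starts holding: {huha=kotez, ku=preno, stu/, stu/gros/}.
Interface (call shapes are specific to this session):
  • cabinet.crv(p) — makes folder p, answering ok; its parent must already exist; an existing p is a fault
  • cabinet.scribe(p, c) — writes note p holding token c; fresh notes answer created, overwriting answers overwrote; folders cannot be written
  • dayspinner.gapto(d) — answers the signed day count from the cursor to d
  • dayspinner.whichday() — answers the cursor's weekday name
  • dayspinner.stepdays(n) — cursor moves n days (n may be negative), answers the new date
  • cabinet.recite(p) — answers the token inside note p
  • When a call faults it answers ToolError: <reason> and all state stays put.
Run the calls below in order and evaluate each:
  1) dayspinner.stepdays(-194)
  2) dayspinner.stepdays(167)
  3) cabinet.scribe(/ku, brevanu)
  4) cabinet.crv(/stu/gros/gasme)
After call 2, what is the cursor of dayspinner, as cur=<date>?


Answer: cur=1733-05-19

Derivation:
I use dayspinner.stepdays using -194, and see 1732-12-03.
Then dayspinner.stepdays using 167, → 1733-05-19.
I use cabinet.scribe using /ku, brevanu, and observe overwrote.
I try cabinet.crv using /stu/gros/gasme, — result: ok.


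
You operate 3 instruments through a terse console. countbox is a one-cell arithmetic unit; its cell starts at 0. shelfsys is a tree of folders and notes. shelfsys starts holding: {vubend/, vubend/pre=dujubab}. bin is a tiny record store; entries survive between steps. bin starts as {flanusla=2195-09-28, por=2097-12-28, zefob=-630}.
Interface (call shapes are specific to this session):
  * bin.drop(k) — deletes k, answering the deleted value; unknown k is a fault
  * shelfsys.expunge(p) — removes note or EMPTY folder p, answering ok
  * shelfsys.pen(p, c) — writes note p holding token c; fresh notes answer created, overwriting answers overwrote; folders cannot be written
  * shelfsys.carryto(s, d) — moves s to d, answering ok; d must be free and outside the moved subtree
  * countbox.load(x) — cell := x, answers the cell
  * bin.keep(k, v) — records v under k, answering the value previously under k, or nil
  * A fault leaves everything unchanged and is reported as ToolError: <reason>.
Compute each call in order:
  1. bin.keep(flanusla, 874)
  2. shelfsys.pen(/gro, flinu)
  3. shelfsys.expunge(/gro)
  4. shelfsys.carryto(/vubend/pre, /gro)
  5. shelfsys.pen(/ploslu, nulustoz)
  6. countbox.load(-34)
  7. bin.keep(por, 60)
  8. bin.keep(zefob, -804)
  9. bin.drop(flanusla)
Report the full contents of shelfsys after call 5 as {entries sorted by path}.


Answer: {gro=dujubab, ploslu=nulustoz, vubend/}

Derivation:
$ keep k: flanusla v: 874
  2195-09-28
$ pen p: /gro c: flinu
  created
$ expunge p: /gro
  ok
$ carryto s: /vubend/pre d: /gro
  ok
$ pen p: /ploslu c: nulustoz
  created
$ load x: -34
  -34
$ keep k: por v: 60
  2097-12-28
$ keep k: zefob v: -804
  -630
$ drop k: flanusla
  874


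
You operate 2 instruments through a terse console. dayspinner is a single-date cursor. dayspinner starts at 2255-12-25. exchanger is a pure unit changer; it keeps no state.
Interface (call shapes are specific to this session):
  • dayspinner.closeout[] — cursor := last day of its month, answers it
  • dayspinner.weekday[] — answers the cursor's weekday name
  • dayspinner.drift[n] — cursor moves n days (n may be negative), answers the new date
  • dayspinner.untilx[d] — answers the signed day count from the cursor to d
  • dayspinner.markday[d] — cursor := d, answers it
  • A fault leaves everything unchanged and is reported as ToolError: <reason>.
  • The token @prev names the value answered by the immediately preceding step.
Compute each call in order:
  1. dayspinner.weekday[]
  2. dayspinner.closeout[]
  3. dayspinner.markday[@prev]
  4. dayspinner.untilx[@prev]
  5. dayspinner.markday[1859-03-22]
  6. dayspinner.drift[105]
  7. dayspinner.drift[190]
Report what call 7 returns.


Answer: 1860-01-11

Derivation:
-> dayspinner.weekday()
<- Tuesday
-> dayspinner.closeout()
<- 2255-12-31
-> dayspinner.markday(d→@prev)
<- 2255-12-31
-> dayspinner.untilx(d→@prev)
<- 0
-> dayspinner.markday(d→1859-03-22)
<- 1859-03-22
-> dayspinner.drift(n→105)
<- 1859-07-05
-> dayspinner.drift(n→190)
<- 1860-01-11


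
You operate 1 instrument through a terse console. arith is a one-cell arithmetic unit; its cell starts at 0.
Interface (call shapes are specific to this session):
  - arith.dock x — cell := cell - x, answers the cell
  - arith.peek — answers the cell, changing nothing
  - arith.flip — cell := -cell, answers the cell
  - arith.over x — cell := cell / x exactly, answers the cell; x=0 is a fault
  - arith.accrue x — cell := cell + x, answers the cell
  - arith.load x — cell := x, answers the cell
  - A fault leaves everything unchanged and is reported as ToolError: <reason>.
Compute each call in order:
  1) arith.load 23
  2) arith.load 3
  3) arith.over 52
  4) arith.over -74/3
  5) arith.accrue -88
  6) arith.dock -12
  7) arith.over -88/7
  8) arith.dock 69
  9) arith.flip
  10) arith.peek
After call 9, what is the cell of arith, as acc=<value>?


Answer: acc=1937987/30784

Derivation:
Act: arith.load[x=23]
Obs: 23
Act: arith.load[x=3]
Obs: 3
Act: arith.over[x=52]
Obs: 3/52
Act: arith.over[x=-74/3]
Obs: -9/3848
Act: arith.accrue[x=-88]
Obs: -338633/3848
Act: arith.dock[x=-12]
Obs: -292457/3848
Act: arith.over[x=-88/7]
Obs: 186109/30784
Act: arith.dock[x=69]
Obs: -1937987/30784
Act: arith.flip[]
Obs: 1937987/30784
Act: arith.peek[]
Obs: 1937987/30784


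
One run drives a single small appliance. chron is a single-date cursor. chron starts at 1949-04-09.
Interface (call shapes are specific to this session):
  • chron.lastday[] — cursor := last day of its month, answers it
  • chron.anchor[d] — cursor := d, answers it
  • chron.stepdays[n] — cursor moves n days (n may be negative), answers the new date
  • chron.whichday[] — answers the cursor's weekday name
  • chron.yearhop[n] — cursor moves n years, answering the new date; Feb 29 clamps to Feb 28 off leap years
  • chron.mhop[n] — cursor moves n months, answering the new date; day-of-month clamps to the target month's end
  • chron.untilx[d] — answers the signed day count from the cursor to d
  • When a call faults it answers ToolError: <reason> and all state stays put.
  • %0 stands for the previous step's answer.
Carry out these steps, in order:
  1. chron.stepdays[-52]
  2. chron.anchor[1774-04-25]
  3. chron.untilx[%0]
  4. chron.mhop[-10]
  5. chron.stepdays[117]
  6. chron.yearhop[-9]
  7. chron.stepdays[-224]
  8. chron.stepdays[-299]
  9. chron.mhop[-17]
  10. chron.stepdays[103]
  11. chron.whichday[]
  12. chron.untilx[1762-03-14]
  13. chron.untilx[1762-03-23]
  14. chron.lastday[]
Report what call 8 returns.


Answer: 1763-05-16

Derivation:
! chron.stepdays(n='-52') ~> 1949-02-16
! chron.anchor(d='1774-04-25') ~> 1774-04-25
! chron.untilx(d='%0') ~> 0
! chron.mhop(n='-10') ~> 1773-06-25
! chron.stepdays(n='117') ~> 1773-10-20
! chron.yearhop(n='-9') ~> 1764-10-20
! chron.stepdays(n='-224') ~> 1764-03-10
! chron.stepdays(n='-299') ~> 1763-05-16
! chron.mhop(n='-17') ~> 1761-12-16
! chron.stepdays(n='103') ~> 1762-03-29
! chron.whichday() ~> Monday
! chron.untilx(d='1762-03-14') ~> -15
! chron.untilx(d='1762-03-23') ~> -6
! chron.lastday() ~> 1762-03-31


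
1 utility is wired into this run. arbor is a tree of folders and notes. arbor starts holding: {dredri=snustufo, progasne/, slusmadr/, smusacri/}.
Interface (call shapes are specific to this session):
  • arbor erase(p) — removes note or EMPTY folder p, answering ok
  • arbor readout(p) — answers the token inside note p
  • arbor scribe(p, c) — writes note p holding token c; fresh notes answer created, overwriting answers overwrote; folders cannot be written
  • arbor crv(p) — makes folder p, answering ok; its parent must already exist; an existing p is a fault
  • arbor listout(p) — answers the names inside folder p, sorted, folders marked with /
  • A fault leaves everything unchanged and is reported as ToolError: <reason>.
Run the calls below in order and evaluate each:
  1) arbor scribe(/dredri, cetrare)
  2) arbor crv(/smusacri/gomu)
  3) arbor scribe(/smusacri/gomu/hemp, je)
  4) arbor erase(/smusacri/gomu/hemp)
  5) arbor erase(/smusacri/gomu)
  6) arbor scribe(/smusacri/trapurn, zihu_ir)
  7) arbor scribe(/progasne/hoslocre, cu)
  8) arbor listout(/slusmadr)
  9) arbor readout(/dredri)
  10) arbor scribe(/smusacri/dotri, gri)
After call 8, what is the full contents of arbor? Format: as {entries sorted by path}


>> arbor scribe(p→/dredri, c→cetrare)
<< overwrote
>> arbor crv(p→/smusacri/gomu)
<< ok
>> arbor scribe(p→/smusacri/gomu/hemp, c→je)
<< created
>> arbor erase(p→/smusacri/gomu/hemp)
<< ok
>> arbor erase(p→/smusacri/gomu)
<< ok
>> arbor scribe(p→/smusacri/trapurn, c→zihu_ir)
<< created
>> arbor scribe(p→/progasne/hoslocre, c→cu)
<< created
>> arbor listout(p→/slusmadr)
<< []
>> arbor readout(p→/dredri)
<< cetrare
>> arbor scribe(p→/smusacri/dotri, c→gri)
<< created

Answer: {dredri=cetrare, progasne/, progasne/hoslocre=cu, slusmadr/, smusacri/, smusacri/trapurn=zihu_ir}


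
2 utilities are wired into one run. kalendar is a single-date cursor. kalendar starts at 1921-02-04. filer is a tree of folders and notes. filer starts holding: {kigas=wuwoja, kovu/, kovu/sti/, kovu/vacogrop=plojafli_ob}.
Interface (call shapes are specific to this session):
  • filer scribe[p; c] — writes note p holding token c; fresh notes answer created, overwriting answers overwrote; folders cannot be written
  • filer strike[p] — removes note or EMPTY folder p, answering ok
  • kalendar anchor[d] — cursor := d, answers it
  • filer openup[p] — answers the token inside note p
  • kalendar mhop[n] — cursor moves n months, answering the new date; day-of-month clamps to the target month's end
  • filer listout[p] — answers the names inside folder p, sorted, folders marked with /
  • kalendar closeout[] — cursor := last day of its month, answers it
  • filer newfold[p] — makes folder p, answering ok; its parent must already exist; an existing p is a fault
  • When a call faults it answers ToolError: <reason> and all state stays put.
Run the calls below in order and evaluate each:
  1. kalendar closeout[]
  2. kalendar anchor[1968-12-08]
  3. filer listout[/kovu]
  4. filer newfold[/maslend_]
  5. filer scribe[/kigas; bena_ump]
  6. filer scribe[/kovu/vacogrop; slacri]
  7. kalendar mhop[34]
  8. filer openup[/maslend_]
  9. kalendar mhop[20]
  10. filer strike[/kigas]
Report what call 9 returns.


Answer: 1973-06-08

Derivation:
! 1. kalendar closeout() == 1921-02-28
! 2. kalendar anchor(d: 1968-12-08) == 1968-12-08
! 3. filer listout(p: /kovu) == [sti/, vacogrop]
! 4. filer newfold(p: /maslend_) == ok
! 5. filer scribe(p: /kigas, c: bena_ump) == overwrote
! 6. filer scribe(p: /kovu/vacogrop, c: slacri) == overwrote
! 7. kalendar mhop(n: 34) == 1971-10-08
! 8. filer openup(p: /maslend_) == ToolError: is a directory
! 9. kalendar mhop(n: 20) == 1973-06-08
! 10. filer strike(p: /kigas) == ok


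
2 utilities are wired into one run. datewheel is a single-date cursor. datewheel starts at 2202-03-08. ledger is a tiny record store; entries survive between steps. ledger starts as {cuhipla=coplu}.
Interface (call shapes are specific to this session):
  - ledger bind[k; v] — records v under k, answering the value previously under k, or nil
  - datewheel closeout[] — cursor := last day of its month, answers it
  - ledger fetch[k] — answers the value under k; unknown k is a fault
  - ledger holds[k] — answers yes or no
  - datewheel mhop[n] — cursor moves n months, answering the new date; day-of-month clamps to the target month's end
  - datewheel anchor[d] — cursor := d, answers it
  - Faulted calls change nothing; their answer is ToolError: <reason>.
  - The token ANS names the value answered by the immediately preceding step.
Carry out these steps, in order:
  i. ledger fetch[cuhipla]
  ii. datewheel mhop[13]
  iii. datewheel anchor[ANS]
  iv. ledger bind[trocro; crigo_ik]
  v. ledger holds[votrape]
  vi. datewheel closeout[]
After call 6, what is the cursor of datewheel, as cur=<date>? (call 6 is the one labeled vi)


Answer: cur=2203-04-30

Derivation:
Step: ledger fetch[k: cuhipla]
Result: coplu
Step: datewheel mhop[n: 13]
Result: 2203-04-08
Step: datewheel anchor[d: ANS]
Result: 2203-04-08
Step: ledger bind[k: trocro; v: crigo_ik]
Result: nil
Step: ledger holds[k: votrape]
Result: no
Step: datewheel closeout[]
Result: 2203-04-30
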